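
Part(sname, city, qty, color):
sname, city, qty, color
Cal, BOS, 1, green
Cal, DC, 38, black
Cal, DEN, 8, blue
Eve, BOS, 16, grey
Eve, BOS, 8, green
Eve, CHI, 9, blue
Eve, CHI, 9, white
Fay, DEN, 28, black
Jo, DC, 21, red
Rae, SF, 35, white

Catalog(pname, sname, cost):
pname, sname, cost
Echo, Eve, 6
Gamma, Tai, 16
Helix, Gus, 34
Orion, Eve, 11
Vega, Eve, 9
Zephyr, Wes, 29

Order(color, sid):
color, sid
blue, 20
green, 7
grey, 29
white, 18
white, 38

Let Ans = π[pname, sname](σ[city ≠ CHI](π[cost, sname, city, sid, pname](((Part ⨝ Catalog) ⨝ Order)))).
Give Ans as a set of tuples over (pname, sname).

Joining Part and Catalog on sname yields {(Eve, BOS, 16, grey, Echo, 6), (Eve, BOS, 16, grey, Orion, 11), (Eve, BOS, 16, grey, Vega, 9), (Eve, BOS, 8, green, Echo, 6), (Eve, BOS, 8, green, Orion, 11), (Eve, BOS, 8, green, Vega, 9), (Eve, CHI, 9, blue, Echo, 6), (Eve, CHI, 9, blue, Orion, 11), (Eve, CHI, 9, blue, Vega, 9), (Eve, CHI, 9, white, Echo, 6), (Eve, CHI, 9, white, Orion, 11), (Eve, CHI, 9, white, Vega, 9)}.
Joining (Part ⨝ Catalog) and Order on color yields {(Eve, BOS, 16, grey, Echo, 6, 29), (Eve, BOS, 16, grey, Orion, 11, 29), (Eve, BOS, 16, grey, Vega, 9, 29), (Eve, BOS, 8, green, Echo, 6, 7), (Eve, BOS, 8, green, Orion, 11, 7), (Eve, BOS, 8, green, Vega, 9, 7), (Eve, CHI, 9, blue, Echo, 6, 20), (Eve, CHI, 9, blue, Orion, 11, 20), (Eve, CHI, 9, blue, Vega, 9, 20), (Eve, CHI, 9, white, Echo, 6, 18), (Eve, CHI, 9, white, Echo, 6, 38), (Eve, CHI, 9, white, Orion, 11, 18), (Eve, CHI, 9, white, Orion, 11, 38), (Eve, CHI, 9, white, Vega, 9, 18), (Eve, CHI, 9, white, Vega, 9, 38)}.
Projecting to cost, sname, city, sid, pname: {(11, Eve, BOS, 29, Orion), (11, Eve, BOS, 7, Orion), (11, Eve, CHI, 18, Orion), (11, Eve, CHI, 20, Orion), (11, Eve, CHI, 38, Orion), (6, Eve, BOS, 29, Echo), (6, Eve, BOS, 7, Echo), (6, Eve, CHI, 18, Echo), (6, Eve, CHI, 20, Echo), (6, Eve, CHI, 38, Echo), (9, Eve, BOS, 29, Vega), (9, Eve, BOS, 7, Vega), (9, Eve, CHI, 18, Vega), (9, Eve, CHI, 20, Vega), (9, Eve, CHI, 38, Vega)}
Selection city ≠ CHI: {(11, Eve, BOS, 29, Orion), (11, Eve, BOS, 7, Orion), (6, Eve, BOS, 29, Echo), (6, Eve, BOS, 7, Echo), (9, Eve, BOS, 29, Vega), (9, Eve, BOS, 7, Vega)}
Projecting to pname, sname (3 duplicate(s) eliminated): {(Echo, Eve), (Orion, Eve), (Vega, Eve)}

{(Echo, Eve), (Orion, Eve), (Vega, Eve)}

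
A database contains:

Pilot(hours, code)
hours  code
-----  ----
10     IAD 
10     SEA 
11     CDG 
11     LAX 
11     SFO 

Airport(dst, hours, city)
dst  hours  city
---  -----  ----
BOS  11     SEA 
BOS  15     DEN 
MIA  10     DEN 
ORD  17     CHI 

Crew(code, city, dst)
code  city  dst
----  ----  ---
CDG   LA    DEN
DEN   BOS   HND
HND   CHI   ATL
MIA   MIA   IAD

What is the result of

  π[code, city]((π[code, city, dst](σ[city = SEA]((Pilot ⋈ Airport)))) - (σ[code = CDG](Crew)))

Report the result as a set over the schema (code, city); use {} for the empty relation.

Joining Pilot and Airport on hours yields {(10, IAD, MIA, DEN), (10, SEA, MIA, DEN), (11, CDG, BOS, SEA), (11, LAX, BOS, SEA), (11, SFO, BOS, SEA)}.
Selection city = SEA: {(11, CDG, BOS, SEA), (11, LAX, BOS, SEA), (11, SFO, BOS, SEA)}
π_{code, city, dst} gives {(CDG, SEA, BOS), (LAX, SEA, BOS), (SFO, SEA, BOS)}.
Selection code = CDG: {(CDG, LA, DEN)}
Taking the difference: {(CDG, SEA, BOS), (LAX, SEA, BOS), (SFO, SEA, BOS)}
π_{code, city} gives {(CDG, SEA), (LAX, SEA), (SFO, SEA)}.

{(CDG, SEA), (LAX, SEA), (SFO, SEA)}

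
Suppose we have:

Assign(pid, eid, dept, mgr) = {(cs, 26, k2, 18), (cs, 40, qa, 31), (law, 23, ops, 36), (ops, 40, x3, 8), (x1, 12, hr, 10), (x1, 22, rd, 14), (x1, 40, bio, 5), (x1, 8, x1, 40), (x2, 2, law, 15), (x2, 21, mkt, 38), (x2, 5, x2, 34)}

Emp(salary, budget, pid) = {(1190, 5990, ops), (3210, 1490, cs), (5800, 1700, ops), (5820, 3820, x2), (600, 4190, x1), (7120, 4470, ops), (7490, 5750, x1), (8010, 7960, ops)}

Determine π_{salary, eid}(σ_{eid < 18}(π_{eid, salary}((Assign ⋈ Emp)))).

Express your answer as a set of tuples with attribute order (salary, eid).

Natural join on pid: {(cs, 26, k2, 18, 3210, 1490), (cs, 40, qa, 31, 3210, 1490), (ops, 40, x3, 8, 1190, 5990), (ops, 40, x3, 8, 5800, 1700), (ops, 40, x3, 8, 7120, 4470), (ops, 40, x3, 8, 8010, 7960), (x1, 12, hr, 10, 600, 4190), (x1, 12, hr, 10, 7490, 5750), (x1, 22, rd, 14, 600, 4190), (x1, 22, rd, 14, 7490, 5750), (x1, 40, bio, 5, 600, 4190), (x1, 40, bio, 5, 7490, 5750), (x1, 8, x1, 40, 600, 4190), (x1, 8, x1, 40, 7490, 5750), (x2, 2, law, 15, 5820, 3820), (x2, 21, mkt, 38, 5820, 3820), (x2, 5, x2, 34, 5820, 3820)}
Keep only column(s) eid, salary: {(12, 600), (12, 7490), (2, 5820), (21, 5820), (22, 600), (22, 7490), (26, 3210), (40, 1190), (40, 3210), (40, 5800), (40, 600), (40, 7120), (40, 7490), (40, 8010), (5, 5820), (8, 600), (8, 7490)}
Selection eid < 18: {(12, 600), (12, 7490), (2, 5820), (5, 5820), (8, 600), (8, 7490)}
Keep only column(s) salary, eid: {(5820, 2), (5820, 5), (600, 12), (600, 8), (7490, 12), (7490, 8)}

{(5820, 2), (5820, 5), (600, 12), (600, 8), (7490, 12), (7490, 8)}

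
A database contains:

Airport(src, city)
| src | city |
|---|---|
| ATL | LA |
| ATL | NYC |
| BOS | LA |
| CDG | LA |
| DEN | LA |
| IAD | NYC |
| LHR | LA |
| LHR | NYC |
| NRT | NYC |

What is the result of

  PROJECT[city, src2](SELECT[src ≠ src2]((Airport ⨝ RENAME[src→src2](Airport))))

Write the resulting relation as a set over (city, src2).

ρ[src→src2]: schema becomes (src2, city); tuples unchanged.
Natural join on city: {(ATL, LA, ATL), (ATL, LA, BOS), (ATL, LA, CDG), (ATL, LA, DEN), (ATL, LA, LHR), (ATL, NYC, ATL), (ATL, NYC, IAD), (ATL, NYC, LHR), (ATL, NYC, NRT), (BOS, LA, ATL), (BOS, LA, BOS), (BOS, LA, CDG), (BOS, LA, DEN), (BOS, LA, LHR), (CDG, LA, ATL), (CDG, LA, BOS), (CDG, LA, CDG), (CDG, LA, DEN), (CDG, LA, LHR), (DEN, LA, ATL), (DEN, LA, BOS), (DEN, LA, CDG), (DEN, LA, DEN), (DEN, LA, LHR), (IAD, NYC, ATL), (IAD, NYC, IAD), (IAD, NYC, LHR), (IAD, NYC, NRT), (LHR, LA, ATL), (LHR, LA, BOS), (LHR, LA, CDG), (LHR, LA, DEN), (LHR, LA, LHR), (LHR, NYC, ATL), (LHR, NYC, IAD), (LHR, NYC, LHR), (LHR, NYC, NRT), (NRT, NYC, ATL), (NRT, NYC, IAD), (NRT, NYC, LHR), (NRT, NYC, NRT)}
Apply σ_{src ≠ src2}; surviving tuples: {(ATL, LA, BOS), (ATL, LA, CDG), (ATL, LA, DEN), (ATL, LA, LHR), (ATL, NYC, IAD), (ATL, NYC, LHR), (ATL, NYC, NRT), (BOS, LA, ATL), (BOS, LA, CDG), (BOS, LA, DEN), (BOS, LA, LHR), (CDG, LA, ATL), (CDG, LA, BOS), (CDG, LA, DEN), (CDG, LA, LHR), (DEN, LA, ATL), (DEN, LA, BOS), (DEN, LA, CDG), (DEN, LA, LHR), (IAD, NYC, ATL), (IAD, NYC, LHR), (IAD, NYC, NRT), (LHR, LA, ATL), (LHR, LA, BOS), (LHR, LA, CDG), (LHR, LA, DEN), (LHR, NYC, ATL), (LHR, NYC, IAD), (LHR, NYC, NRT), (NRT, NYC, ATL), (NRT, NYC, IAD), (NRT, NYC, LHR)}
Projecting to city, src2 (23 duplicate(s) eliminated): {(LA, ATL), (LA, BOS), (LA, CDG), (LA, DEN), (LA, LHR), (NYC, ATL), (NYC, IAD), (NYC, LHR), (NYC, NRT)}

{(LA, ATL), (LA, BOS), (LA, CDG), (LA, DEN), (LA, LHR), (NYC, ATL), (NYC, IAD), (NYC, LHR), (NYC, NRT)}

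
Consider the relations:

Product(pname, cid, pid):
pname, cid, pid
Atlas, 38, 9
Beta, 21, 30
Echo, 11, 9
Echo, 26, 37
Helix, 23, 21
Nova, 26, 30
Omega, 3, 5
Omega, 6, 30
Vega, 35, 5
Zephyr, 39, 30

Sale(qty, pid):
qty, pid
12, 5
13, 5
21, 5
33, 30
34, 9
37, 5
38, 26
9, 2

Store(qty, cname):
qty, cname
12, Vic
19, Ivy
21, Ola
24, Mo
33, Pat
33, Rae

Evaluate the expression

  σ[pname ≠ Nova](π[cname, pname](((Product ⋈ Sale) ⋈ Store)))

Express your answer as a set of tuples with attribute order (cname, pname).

{(Ola, Omega), (Ola, Vega), (Pat, Beta), (Pat, Omega), (Pat, Zephyr), (Rae, Beta), (Rae, Omega), (Rae, Zephyr), (Vic, Omega), (Vic, Vega)}

Natural join on pid: {(Atlas, 38, 9, 34), (Beta, 21, 30, 33), (Echo, 11, 9, 34), (Nova, 26, 30, 33), (Omega, 3, 5, 12), (Omega, 3, 5, 13), (Omega, 3, 5, 21), (Omega, 3, 5, 37), (Omega, 6, 30, 33), (Vega, 35, 5, 12), (Vega, 35, 5, 13), (Vega, 35, 5, 21), (Vega, 35, 5, 37), (Zephyr, 39, 30, 33)}
Natural join on qty: {(Beta, 21, 30, 33, Pat), (Beta, 21, 30, 33, Rae), (Nova, 26, 30, 33, Pat), (Nova, 26, 30, 33, Rae), (Omega, 3, 5, 12, Vic), (Omega, 3, 5, 21, Ola), (Omega, 6, 30, 33, Pat), (Omega, 6, 30, 33, Rae), (Vega, 35, 5, 12, Vic), (Vega, 35, 5, 21, Ola), (Zephyr, 39, 30, 33, Pat), (Zephyr, 39, 30, 33, Rae)}
π_{cname, pname} gives {(Ola, Omega), (Ola, Vega), (Pat, Beta), (Pat, Nova), (Pat, Omega), (Pat, Zephyr), (Rae, Beta), (Rae, Nova), (Rae, Omega), (Rae, Zephyr), (Vic, Omega), (Vic, Vega)}.
Selection pname ≠ Nova: {(Ola, Omega), (Ola, Vega), (Pat, Beta), (Pat, Omega), (Pat, Zephyr), (Rae, Beta), (Rae, Omega), (Rae, Zephyr), (Vic, Omega), (Vic, Vega)}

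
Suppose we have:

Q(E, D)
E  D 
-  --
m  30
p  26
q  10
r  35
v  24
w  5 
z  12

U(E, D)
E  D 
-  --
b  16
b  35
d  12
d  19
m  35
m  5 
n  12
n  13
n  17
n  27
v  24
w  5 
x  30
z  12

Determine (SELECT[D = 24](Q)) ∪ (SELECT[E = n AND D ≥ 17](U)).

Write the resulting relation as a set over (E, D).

σ[D = 24]: keep tuples satisfying D = 24 → {(v, 24)}
σ[E = n AND D ≥ 17]: keep tuples satisfying E = n AND D ≥ 17 → {(n, 17), (n, 27)}
Taking the union: {(n, 17), (n, 27), (v, 24)}

{(n, 17), (n, 27), (v, 24)}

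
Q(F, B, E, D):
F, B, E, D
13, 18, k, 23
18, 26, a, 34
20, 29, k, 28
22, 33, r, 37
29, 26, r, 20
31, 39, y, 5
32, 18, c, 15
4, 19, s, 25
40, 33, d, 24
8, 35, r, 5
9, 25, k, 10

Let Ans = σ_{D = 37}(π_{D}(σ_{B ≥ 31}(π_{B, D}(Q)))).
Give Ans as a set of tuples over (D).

π[B, D]: project onto (B, D) → {(18, 15), (18, 23), (19, 25), (25, 10), (26, 20), (26, 34), (29, 28), (33, 24), (33, 37), (35, 5), (39, 5)}
σ[B ≥ 31]: keep tuples satisfying B ≥ 31 → {(33, 24), (33, 37), (35, 5), (39, 5)}
π[D]: project onto (D) (1 duplicate(s) eliminated) → {24, 37, 5}
σ[D = 37]: keep tuples satisfying D = 37 → {37}

{37}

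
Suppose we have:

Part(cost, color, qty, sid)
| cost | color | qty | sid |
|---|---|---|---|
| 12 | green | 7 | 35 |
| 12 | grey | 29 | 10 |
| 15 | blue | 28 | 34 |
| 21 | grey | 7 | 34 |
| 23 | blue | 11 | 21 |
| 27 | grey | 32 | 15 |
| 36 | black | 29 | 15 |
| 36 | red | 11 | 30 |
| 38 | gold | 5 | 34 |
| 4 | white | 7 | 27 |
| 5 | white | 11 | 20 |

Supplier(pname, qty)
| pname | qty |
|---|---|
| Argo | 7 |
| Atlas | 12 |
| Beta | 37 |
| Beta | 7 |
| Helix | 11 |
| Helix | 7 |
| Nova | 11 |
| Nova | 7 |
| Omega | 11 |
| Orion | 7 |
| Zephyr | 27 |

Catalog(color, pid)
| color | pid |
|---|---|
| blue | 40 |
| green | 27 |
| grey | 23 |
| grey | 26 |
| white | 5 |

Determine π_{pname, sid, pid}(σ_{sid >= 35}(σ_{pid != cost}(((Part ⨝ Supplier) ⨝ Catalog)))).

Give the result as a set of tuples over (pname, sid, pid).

Natural join on qty: {(12, green, 7, 35, Argo), (12, green, 7, 35, Beta), (12, green, 7, 35, Helix), (12, green, 7, 35, Nova), (12, green, 7, 35, Orion), (21, grey, 7, 34, Argo), (21, grey, 7, 34, Beta), (21, grey, 7, 34, Helix), (21, grey, 7, 34, Nova), (21, grey, 7, 34, Orion), (23, blue, 11, 21, Helix), (23, blue, 11, 21, Nova), (23, blue, 11, 21, Omega), (36, red, 11, 30, Helix), (36, red, 11, 30, Nova), (36, red, 11, 30, Omega), (4, white, 7, 27, Argo), (4, white, 7, 27, Beta), (4, white, 7, 27, Helix), (4, white, 7, 27, Nova), (4, white, 7, 27, Orion), (5, white, 11, 20, Helix), (5, white, 11, 20, Nova), (5, white, 11, 20, Omega)}
Natural join on color: {(12, green, 7, 35, Argo, 27), (12, green, 7, 35, Beta, 27), (12, green, 7, 35, Helix, 27), (12, green, 7, 35, Nova, 27), (12, green, 7, 35, Orion, 27), (21, grey, 7, 34, Argo, 23), (21, grey, 7, 34, Argo, 26), (21, grey, 7, 34, Beta, 23), (21, grey, 7, 34, Beta, 26), (21, grey, 7, 34, Helix, 23), (21, grey, 7, 34, Helix, 26), (21, grey, 7, 34, Nova, 23), (21, grey, 7, 34, Nova, 26), (21, grey, 7, 34, Orion, 23), (21, grey, 7, 34, Orion, 26), (23, blue, 11, 21, Helix, 40), (23, blue, 11, 21, Nova, 40), (23, blue, 11, 21, Omega, 40), (4, white, 7, 27, Argo, 5), (4, white, 7, 27, Beta, 5), (4, white, 7, 27, Helix, 5), (4, white, 7, 27, Nova, 5), (4, white, 7, 27, Orion, 5), (5, white, 11, 20, Helix, 5), (5, white, 11, 20, Nova, 5), (5, white, 11, 20, Omega, 5)}
σ[pid != cost]: keep tuples satisfying pid != cost → {(12, green, 7, 35, Argo, 27), (12, green, 7, 35, Beta, 27), (12, green, 7, 35, Helix, 27), (12, green, 7, 35, Nova, 27), (12, green, 7, 35, Orion, 27), (21, grey, 7, 34, Argo, 23), (21, grey, 7, 34, Argo, 26), (21, grey, 7, 34, Beta, 23), (21, grey, 7, 34, Beta, 26), (21, grey, 7, 34, Helix, 23), (21, grey, 7, 34, Helix, 26), (21, grey, 7, 34, Nova, 23), (21, grey, 7, 34, Nova, 26), (21, grey, 7, 34, Orion, 23), (21, grey, 7, 34, Orion, 26), (23, blue, 11, 21, Helix, 40), (23, blue, 11, 21, Nova, 40), (23, blue, 11, 21, Omega, 40), (4, white, 7, 27, Argo, 5), (4, white, 7, 27, Beta, 5), (4, white, 7, 27, Helix, 5), (4, white, 7, 27, Nova, 5), (4, white, 7, 27, Orion, 5)}
σ[sid >= 35]: keep tuples satisfying sid >= 35 → {(12, green, 7, 35, Argo, 27), (12, green, 7, 35, Beta, 27), (12, green, 7, 35, Helix, 27), (12, green, 7, 35, Nova, 27), (12, green, 7, 35, Orion, 27)}
π[pname, sid, pid]: project onto (pname, sid, pid) → {(Argo, 35, 27), (Beta, 35, 27), (Helix, 35, 27), (Nova, 35, 27), (Orion, 35, 27)}

{(Argo, 35, 27), (Beta, 35, 27), (Helix, 35, 27), (Nova, 35, 27), (Orion, 35, 27)}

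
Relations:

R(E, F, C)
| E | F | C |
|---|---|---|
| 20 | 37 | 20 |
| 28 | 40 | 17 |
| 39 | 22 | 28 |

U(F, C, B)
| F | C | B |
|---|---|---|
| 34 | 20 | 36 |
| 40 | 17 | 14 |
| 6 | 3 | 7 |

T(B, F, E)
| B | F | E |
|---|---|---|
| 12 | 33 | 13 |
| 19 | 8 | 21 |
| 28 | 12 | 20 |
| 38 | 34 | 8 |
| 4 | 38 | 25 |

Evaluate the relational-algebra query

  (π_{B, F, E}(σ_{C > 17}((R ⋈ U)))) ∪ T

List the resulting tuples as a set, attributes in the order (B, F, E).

{(12, 33, 13), (19, 8, 21), (28, 12, 20), (38, 34, 8), (4, 38, 25)}

Natural join on F, C: {(28, 40, 17, 14)}
Selection C > 17: {}
π[B, F, E]: project onto (B, F, E) → {}
Taking the union: {(12, 33, 13), (19, 8, 21), (28, 12, 20), (38, 34, 8), (4, 38, 25)}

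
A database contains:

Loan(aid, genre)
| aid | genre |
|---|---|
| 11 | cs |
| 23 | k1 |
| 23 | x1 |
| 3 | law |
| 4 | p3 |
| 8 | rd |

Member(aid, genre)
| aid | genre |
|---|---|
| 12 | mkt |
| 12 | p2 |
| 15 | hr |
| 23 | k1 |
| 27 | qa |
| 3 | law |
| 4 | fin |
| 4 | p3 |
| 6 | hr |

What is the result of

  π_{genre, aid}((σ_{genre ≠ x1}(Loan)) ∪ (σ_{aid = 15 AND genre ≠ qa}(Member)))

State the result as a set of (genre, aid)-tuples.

Filtering on genre ≠ x1 leaves {(11, cs), (23, k1), (3, law), (4, p3), (8, rd)}.
Filtering on aid = 15 AND genre ≠ qa leaves {(15, hr)}.
Set union of the two operands is {(11, cs), (15, hr), (23, k1), (3, law), (4, p3), (8, rd)}.
π[genre, aid]: project onto (genre, aid) → {(cs, 11), (hr, 15), (k1, 23), (law, 3), (p3, 4), (rd, 8)}

{(cs, 11), (hr, 15), (k1, 23), (law, 3), (p3, 4), (rd, 8)}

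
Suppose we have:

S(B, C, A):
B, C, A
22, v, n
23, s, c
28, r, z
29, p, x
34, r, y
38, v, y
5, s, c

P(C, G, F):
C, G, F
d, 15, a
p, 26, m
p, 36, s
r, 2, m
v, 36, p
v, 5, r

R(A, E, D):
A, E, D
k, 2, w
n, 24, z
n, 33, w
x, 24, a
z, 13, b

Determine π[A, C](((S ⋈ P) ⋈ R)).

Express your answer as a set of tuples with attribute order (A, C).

{(n, v), (x, p), (z, r)}

Joining S and P on C yields {(22, v, n, 36, p), (22, v, n, 5, r), (28, r, z, 2, m), (29, p, x, 26, m), (29, p, x, 36, s), (34, r, y, 2, m), (38, v, y, 36, p), (38, v, y, 5, r)}.
Joining (S ⋈ P) and R on A yields {(22, v, n, 36, p, 24, z), (22, v, n, 36, p, 33, w), (22, v, n, 5, r, 24, z), (22, v, n, 5, r, 33, w), (28, r, z, 2, m, 13, b), (29, p, x, 26, m, 24, a), (29, p, x, 36, s, 24, a)}.
Projecting to A, C (4 duplicate(s) eliminated): {(n, v), (x, p), (z, r)}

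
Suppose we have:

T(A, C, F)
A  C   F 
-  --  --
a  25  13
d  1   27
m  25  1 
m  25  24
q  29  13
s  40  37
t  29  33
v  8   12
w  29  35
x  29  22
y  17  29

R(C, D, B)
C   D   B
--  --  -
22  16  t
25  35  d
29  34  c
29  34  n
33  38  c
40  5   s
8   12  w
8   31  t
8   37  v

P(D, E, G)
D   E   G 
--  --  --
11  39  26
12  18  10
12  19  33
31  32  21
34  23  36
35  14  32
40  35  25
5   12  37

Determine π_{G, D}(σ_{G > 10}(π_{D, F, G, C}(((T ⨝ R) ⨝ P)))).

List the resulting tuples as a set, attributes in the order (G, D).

{(21, 31), (32, 35), (33, 12), (36, 34), (37, 5)}

Joining T and R on C yields {(a, 25, 13, 35, d), (m, 25, 1, 35, d), (m, 25, 24, 35, d), (q, 29, 13, 34, c), (q, 29, 13, 34, n), (s, 40, 37, 5, s), (t, 29, 33, 34, c), (t, 29, 33, 34, n), (v, 8, 12, 12, w), (v, 8, 12, 31, t), (v, 8, 12, 37, v), (w, 29, 35, 34, c), (w, 29, 35, 34, n), (x, 29, 22, 34, c), (x, 29, 22, 34, n)}.
Joining (T ⨝ R) and P on D yields {(a, 25, 13, 35, d, 14, 32), (m, 25, 1, 35, d, 14, 32), (m, 25, 24, 35, d, 14, 32), (q, 29, 13, 34, c, 23, 36), (q, 29, 13, 34, n, 23, 36), (s, 40, 37, 5, s, 12, 37), (t, 29, 33, 34, c, 23, 36), (t, 29, 33, 34, n, 23, 36), (v, 8, 12, 12, w, 18, 10), (v, 8, 12, 12, w, 19, 33), (v, 8, 12, 31, t, 32, 21), (w, 29, 35, 34, c, 23, 36), (w, 29, 35, 34, n, 23, 36), (x, 29, 22, 34, c, 23, 36), (x, 29, 22, 34, n, 23, 36)}.
π_{D, F, G, C} gives {(12, 12, 10, 8), (12, 12, 33, 8), (31, 12, 21, 8), (34, 13, 36, 29), (34, 22, 36, 29), (34, 33, 36, 29), (34, 35, 36, 29), (35, 1, 32, 25), (35, 13, 32, 25), (35, 24, 32, 25), (5, 37, 37, 40)} (4 duplicate(s) eliminated).
Apply σ_{G > 10}; surviving tuples: {(12, 12, 33, 8), (31, 12, 21, 8), (34, 13, 36, 29), (34, 22, 36, 29), (34, 33, 36, 29), (34, 35, 36, 29), (35, 1, 32, 25), (35, 13, 32, 25), (35, 24, 32, 25), (5, 37, 37, 40)}
π_{G, D} gives {(21, 31), (32, 35), (33, 12), (36, 34), (37, 5)} (5 duplicate(s) eliminated).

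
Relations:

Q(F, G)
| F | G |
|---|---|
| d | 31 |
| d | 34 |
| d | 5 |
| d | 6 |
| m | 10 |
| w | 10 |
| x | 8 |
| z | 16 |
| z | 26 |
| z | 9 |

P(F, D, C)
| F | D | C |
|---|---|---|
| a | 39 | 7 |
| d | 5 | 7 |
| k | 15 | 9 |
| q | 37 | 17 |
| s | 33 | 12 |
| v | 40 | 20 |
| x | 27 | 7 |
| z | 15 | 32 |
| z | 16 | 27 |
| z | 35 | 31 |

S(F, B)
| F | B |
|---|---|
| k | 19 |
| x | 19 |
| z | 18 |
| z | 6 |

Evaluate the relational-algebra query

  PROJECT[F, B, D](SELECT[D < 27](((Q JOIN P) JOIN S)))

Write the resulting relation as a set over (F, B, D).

{(z, 18, 15), (z, 18, 16), (z, 6, 15), (z, 6, 16)}

Q ⋈ P (natural join on F): {(d, 31, 5, 7), (d, 34, 5, 7), (d, 5, 5, 7), (d, 6, 5, 7), (x, 8, 27, 7), (z, 16, 15, 32), (z, 16, 16, 27), (z, 16, 35, 31), (z, 26, 15, 32), (z, 26, 16, 27), (z, 26, 35, 31), (z, 9, 15, 32), (z, 9, 16, 27), (z, 9, 35, 31)}
(Q JOIN P) ⋈ S (natural join on F): {(x, 8, 27, 7, 19), (z, 16, 15, 32, 18), (z, 16, 15, 32, 6), (z, 16, 16, 27, 18), (z, 16, 16, 27, 6), (z, 16, 35, 31, 18), (z, 16, 35, 31, 6), (z, 26, 15, 32, 18), (z, 26, 15, 32, 6), (z, 26, 16, 27, 18), (z, 26, 16, 27, 6), (z, 26, 35, 31, 18), (z, 26, 35, 31, 6), (z, 9, 15, 32, 18), (z, 9, 15, 32, 6), (z, 9, 16, 27, 18), (z, 9, 16, 27, 6), (z, 9, 35, 31, 18), (z, 9, 35, 31, 6)}
Selection D < 27: {(z, 16, 15, 32, 18), (z, 16, 15, 32, 6), (z, 16, 16, 27, 18), (z, 16, 16, 27, 6), (z, 26, 15, 32, 18), (z, 26, 15, 32, 6), (z, 26, 16, 27, 18), (z, 26, 16, 27, 6), (z, 9, 15, 32, 18), (z, 9, 15, 32, 6), (z, 9, 16, 27, 18), (z, 9, 16, 27, 6)}
π_{F, B, D} gives {(z, 18, 15), (z, 18, 16), (z, 6, 15), (z, 6, 16)} (8 duplicate(s) eliminated).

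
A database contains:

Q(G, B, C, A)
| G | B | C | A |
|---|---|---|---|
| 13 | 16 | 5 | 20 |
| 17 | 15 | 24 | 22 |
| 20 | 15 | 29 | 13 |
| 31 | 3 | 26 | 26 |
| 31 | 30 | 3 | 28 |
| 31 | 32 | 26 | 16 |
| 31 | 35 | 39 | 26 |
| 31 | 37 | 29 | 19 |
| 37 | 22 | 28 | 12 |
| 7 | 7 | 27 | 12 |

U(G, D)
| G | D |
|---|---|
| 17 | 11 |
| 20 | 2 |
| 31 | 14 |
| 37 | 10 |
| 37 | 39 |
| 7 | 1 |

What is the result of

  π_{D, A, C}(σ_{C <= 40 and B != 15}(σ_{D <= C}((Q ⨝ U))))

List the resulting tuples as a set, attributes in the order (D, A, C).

Joining Q and U on G yields {(17, 15, 24, 22, 11), (20, 15, 29, 13, 2), (31, 3, 26, 26, 14), (31, 30, 3, 28, 14), (31, 32, 26, 16, 14), (31, 35, 39, 26, 14), (31, 37, 29, 19, 14), (37, 22, 28, 12, 10), (37, 22, 28, 12, 39), (7, 7, 27, 12, 1)}.
σ[D <= C]: keep tuples satisfying D <= C → {(17, 15, 24, 22, 11), (20, 15, 29, 13, 2), (31, 3, 26, 26, 14), (31, 32, 26, 16, 14), (31, 35, 39, 26, 14), (31, 37, 29, 19, 14), (37, 22, 28, 12, 10), (7, 7, 27, 12, 1)}
σ[C <= 40 and B != 15]: keep tuples satisfying C <= 40 and B != 15 → {(31, 3, 26, 26, 14), (31, 32, 26, 16, 14), (31, 35, 39, 26, 14), (31, 37, 29, 19, 14), (37, 22, 28, 12, 10), (7, 7, 27, 12, 1)}
π[D, A, C]: project onto (D, A, C) → {(1, 12, 27), (10, 12, 28), (14, 16, 26), (14, 19, 29), (14, 26, 26), (14, 26, 39)}

{(1, 12, 27), (10, 12, 28), (14, 16, 26), (14, 19, 29), (14, 26, 26), (14, 26, 39)}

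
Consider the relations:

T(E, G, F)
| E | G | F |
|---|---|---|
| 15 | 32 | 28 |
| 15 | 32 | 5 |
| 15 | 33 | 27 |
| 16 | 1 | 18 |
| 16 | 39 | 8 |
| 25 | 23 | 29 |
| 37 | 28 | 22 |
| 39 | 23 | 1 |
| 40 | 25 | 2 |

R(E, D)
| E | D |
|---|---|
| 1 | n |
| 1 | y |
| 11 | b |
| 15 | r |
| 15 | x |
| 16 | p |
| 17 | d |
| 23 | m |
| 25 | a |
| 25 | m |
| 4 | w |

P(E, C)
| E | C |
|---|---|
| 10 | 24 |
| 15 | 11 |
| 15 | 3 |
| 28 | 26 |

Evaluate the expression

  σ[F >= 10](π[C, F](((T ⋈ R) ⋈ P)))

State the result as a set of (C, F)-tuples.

{(11, 27), (11, 28), (3, 27), (3, 28)}

Natural join on E: {(15, 32, 28, r), (15, 32, 28, x), (15, 32, 5, r), (15, 32, 5, x), (15, 33, 27, r), (15, 33, 27, x), (16, 1, 18, p), (16, 39, 8, p), (25, 23, 29, a), (25, 23, 29, m)}
Natural join on E: {(15, 32, 28, r, 11), (15, 32, 28, r, 3), (15, 32, 28, x, 11), (15, 32, 28, x, 3), (15, 32, 5, r, 11), (15, 32, 5, r, 3), (15, 32, 5, x, 11), (15, 32, 5, x, 3), (15, 33, 27, r, 11), (15, 33, 27, r, 3), (15, 33, 27, x, 11), (15, 33, 27, x, 3)}
π_{C, F} gives {(11, 27), (11, 28), (11, 5), (3, 27), (3, 28), (3, 5)} (6 duplicate(s) eliminated).
Filtering on F >= 10 leaves {(11, 27), (11, 28), (3, 27), (3, 28)}.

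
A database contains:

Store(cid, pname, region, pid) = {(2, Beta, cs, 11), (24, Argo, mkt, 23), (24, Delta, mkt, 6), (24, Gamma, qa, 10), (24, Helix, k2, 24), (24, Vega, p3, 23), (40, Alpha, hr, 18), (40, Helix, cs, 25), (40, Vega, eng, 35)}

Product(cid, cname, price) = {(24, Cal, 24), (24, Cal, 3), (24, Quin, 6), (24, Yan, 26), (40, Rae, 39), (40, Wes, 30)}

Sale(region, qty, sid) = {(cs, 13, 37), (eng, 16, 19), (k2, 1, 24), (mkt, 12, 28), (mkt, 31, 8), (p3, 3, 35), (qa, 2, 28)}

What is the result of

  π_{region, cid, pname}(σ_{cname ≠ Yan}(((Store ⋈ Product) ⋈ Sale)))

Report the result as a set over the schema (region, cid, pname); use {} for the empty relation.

{(cs, 40, Helix), (eng, 40, Vega), (k2, 24, Helix), (mkt, 24, Argo), (mkt, 24, Delta), (p3, 24, Vega), (qa, 24, Gamma)}

Store ⋈ Product (natural join on cid): {(24, Argo, mkt, 23, Cal, 24), (24, Argo, mkt, 23, Cal, 3), (24, Argo, mkt, 23, Quin, 6), (24, Argo, mkt, 23, Yan, 26), (24, Delta, mkt, 6, Cal, 24), (24, Delta, mkt, 6, Cal, 3), (24, Delta, mkt, 6, Quin, 6), (24, Delta, mkt, 6, Yan, 26), (24, Gamma, qa, 10, Cal, 24), (24, Gamma, qa, 10, Cal, 3), (24, Gamma, qa, 10, Quin, 6), (24, Gamma, qa, 10, Yan, 26), (24, Helix, k2, 24, Cal, 24), (24, Helix, k2, 24, Cal, 3), (24, Helix, k2, 24, Quin, 6), (24, Helix, k2, 24, Yan, 26), (24, Vega, p3, 23, Cal, 24), (24, Vega, p3, 23, Cal, 3), (24, Vega, p3, 23, Quin, 6), (24, Vega, p3, 23, Yan, 26), (40, Alpha, hr, 18, Rae, 39), (40, Alpha, hr, 18, Wes, 30), (40, Helix, cs, 25, Rae, 39), (40, Helix, cs, 25, Wes, 30), (40, Vega, eng, 35, Rae, 39), (40, Vega, eng, 35, Wes, 30)}
(Store ⋈ Product) ⋈ Sale (natural join on region): {(24, Argo, mkt, 23, Cal, 24, 12, 28), (24, Argo, mkt, 23, Cal, 24, 31, 8), (24, Argo, mkt, 23, Cal, 3, 12, 28), (24, Argo, mkt, 23, Cal, 3, 31, 8), (24, Argo, mkt, 23, Quin, 6, 12, 28), (24, Argo, mkt, 23, Quin, 6, 31, 8), (24, Argo, mkt, 23, Yan, 26, 12, 28), (24, Argo, mkt, 23, Yan, 26, 31, 8), (24, Delta, mkt, 6, Cal, 24, 12, 28), (24, Delta, mkt, 6, Cal, 24, 31, 8), (24, Delta, mkt, 6, Cal, 3, 12, 28), (24, Delta, mkt, 6, Cal, 3, 31, 8), (24, Delta, mkt, 6, Quin, 6, 12, 28), (24, Delta, mkt, 6, Quin, 6, 31, 8), (24, Delta, mkt, 6, Yan, 26, 12, 28), (24, Delta, mkt, 6, Yan, 26, 31, 8), (24, Gamma, qa, 10, Cal, 24, 2, 28), (24, Gamma, qa, 10, Cal, 3, 2, 28), (24, Gamma, qa, 10, Quin, 6, 2, 28), (24, Gamma, qa, 10, Yan, 26, 2, 28), (24, Helix, k2, 24, Cal, 24, 1, 24), (24, Helix, k2, 24, Cal, 3, 1, 24), (24, Helix, k2, 24, Quin, 6, 1, 24), (24, Helix, k2, 24, Yan, 26, 1, 24), (24, Vega, p3, 23, Cal, 24, 3, 35), (24, Vega, p3, 23, Cal, 3, 3, 35), (24, Vega, p3, 23, Quin, 6, 3, 35), (24, Vega, p3, 23, Yan, 26, 3, 35), (40, Helix, cs, 25, Rae, 39, 13, 37), (40, Helix, cs, 25, Wes, 30, 13, 37), (40, Vega, eng, 35, Rae, 39, 16, 19), (40, Vega, eng, 35, Wes, 30, 16, 19)}
σ[cname ≠ Yan]: keep tuples satisfying cname ≠ Yan → {(24, Argo, mkt, 23, Cal, 24, 12, 28), (24, Argo, mkt, 23, Cal, 24, 31, 8), (24, Argo, mkt, 23, Cal, 3, 12, 28), (24, Argo, mkt, 23, Cal, 3, 31, 8), (24, Argo, mkt, 23, Quin, 6, 12, 28), (24, Argo, mkt, 23, Quin, 6, 31, 8), (24, Delta, mkt, 6, Cal, 24, 12, 28), (24, Delta, mkt, 6, Cal, 24, 31, 8), (24, Delta, mkt, 6, Cal, 3, 12, 28), (24, Delta, mkt, 6, Cal, 3, 31, 8), (24, Delta, mkt, 6, Quin, 6, 12, 28), (24, Delta, mkt, 6, Quin, 6, 31, 8), (24, Gamma, qa, 10, Cal, 24, 2, 28), (24, Gamma, qa, 10, Cal, 3, 2, 28), (24, Gamma, qa, 10, Quin, 6, 2, 28), (24, Helix, k2, 24, Cal, 24, 1, 24), (24, Helix, k2, 24, Cal, 3, 1, 24), (24, Helix, k2, 24, Quin, 6, 1, 24), (24, Vega, p3, 23, Cal, 24, 3, 35), (24, Vega, p3, 23, Cal, 3, 3, 35), (24, Vega, p3, 23, Quin, 6, 3, 35), (40, Helix, cs, 25, Rae, 39, 13, 37), (40, Helix, cs, 25, Wes, 30, 13, 37), (40, Vega, eng, 35, Rae, 39, 16, 19), (40, Vega, eng, 35, Wes, 30, 16, 19)}
Keep only column(s) region, cid, pname (18 duplicate(s) eliminated): {(cs, 40, Helix), (eng, 40, Vega), (k2, 24, Helix), (mkt, 24, Argo), (mkt, 24, Delta), (p3, 24, Vega), (qa, 24, Gamma)}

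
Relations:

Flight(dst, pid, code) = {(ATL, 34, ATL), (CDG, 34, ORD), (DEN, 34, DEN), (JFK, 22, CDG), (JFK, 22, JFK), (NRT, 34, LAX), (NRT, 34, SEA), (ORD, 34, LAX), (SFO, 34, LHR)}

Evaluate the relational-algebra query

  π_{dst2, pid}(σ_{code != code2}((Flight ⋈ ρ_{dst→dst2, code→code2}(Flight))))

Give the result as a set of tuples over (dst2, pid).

ρ[dst→dst2, code→code2]: schema becomes (dst2, pid, code2); tuples unchanged.
Natural join on pid: {(ATL, 34, ATL, ATL, ATL), (ATL, 34, ATL, CDG, ORD), (ATL, 34, ATL, DEN, DEN), (ATL, 34, ATL, NRT, LAX), (ATL, 34, ATL, NRT, SEA), (ATL, 34, ATL, ORD, LAX), (ATL, 34, ATL, SFO, LHR), (CDG, 34, ORD, ATL, ATL), (CDG, 34, ORD, CDG, ORD), (CDG, 34, ORD, DEN, DEN), (CDG, 34, ORD, NRT, LAX), (CDG, 34, ORD, NRT, SEA), (CDG, 34, ORD, ORD, LAX), (CDG, 34, ORD, SFO, LHR), (DEN, 34, DEN, ATL, ATL), (DEN, 34, DEN, CDG, ORD), (DEN, 34, DEN, DEN, DEN), (DEN, 34, DEN, NRT, LAX), (DEN, 34, DEN, NRT, SEA), (DEN, 34, DEN, ORD, LAX), (DEN, 34, DEN, SFO, LHR), (JFK, 22, CDG, JFK, CDG), (JFK, 22, CDG, JFK, JFK), (JFK, 22, JFK, JFK, CDG), (JFK, 22, JFK, JFK, JFK), (NRT, 34, LAX, ATL, ATL), (NRT, 34, LAX, CDG, ORD), (NRT, 34, LAX, DEN, DEN), (NRT, 34, LAX, NRT, LAX), (NRT, 34, LAX, NRT, SEA), (NRT, 34, LAX, ORD, LAX), (NRT, 34, LAX, SFO, LHR), (NRT, 34, SEA, ATL, ATL), (NRT, 34, SEA, CDG, ORD), (NRT, 34, SEA, DEN, DEN), (NRT, 34, SEA, NRT, LAX), (NRT, 34, SEA, NRT, SEA), (NRT, 34, SEA, ORD, LAX), (NRT, 34, SEA, SFO, LHR), (ORD, 34, LAX, ATL, ATL), (ORD, 34, LAX, CDG, ORD), (ORD, 34, LAX, DEN, DEN), (ORD, 34, LAX, NRT, LAX), (ORD, 34, LAX, NRT, SEA), (ORD, 34, LAX, ORD, LAX), (ORD, 34, LAX, SFO, LHR), (SFO, 34, LHR, ATL, ATL), (SFO, 34, LHR, CDG, ORD), (SFO, 34, LHR, DEN, DEN), (SFO, 34, LHR, NRT, LAX), (SFO, 34, LHR, NRT, SEA), (SFO, 34, LHR, ORD, LAX), (SFO, 34, LHR, SFO, LHR)}
Apply σ_{code != code2}; surviving tuples: {(ATL, 34, ATL, CDG, ORD), (ATL, 34, ATL, DEN, DEN), (ATL, 34, ATL, NRT, LAX), (ATL, 34, ATL, NRT, SEA), (ATL, 34, ATL, ORD, LAX), (ATL, 34, ATL, SFO, LHR), (CDG, 34, ORD, ATL, ATL), (CDG, 34, ORD, DEN, DEN), (CDG, 34, ORD, NRT, LAX), (CDG, 34, ORD, NRT, SEA), (CDG, 34, ORD, ORD, LAX), (CDG, 34, ORD, SFO, LHR), (DEN, 34, DEN, ATL, ATL), (DEN, 34, DEN, CDG, ORD), (DEN, 34, DEN, NRT, LAX), (DEN, 34, DEN, NRT, SEA), (DEN, 34, DEN, ORD, LAX), (DEN, 34, DEN, SFO, LHR), (JFK, 22, CDG, JFK, JFK), (JFK, 22, JFK, JFK, CDG), (NRT, 34, LAX, ATL, ATL), (NRT, 34, LAX, CDG, ORD), (NRT, 34, LAX, DEN, DEN), (NRT, 34, LAX, NRT, SEA), (NRT, 34, LAX, SFO, LHR), (NRT, 34, SEA, ATL, ATL), (NRT, 34, SEA, CDG, ORD), (NRT, 34, SEA, DEN, DEN), (NRT, 34, SEA, NRT, LAX), (NRT, 34, SEA, ORD, LAX), (NRT, 34, SEA, SFO, LHR), (ORD, 34, LAX, ATL, ATL), (ORD, 34, LAX, CDG, ORD), (ORD, 34, LAX, DEN, DEN), (ORD, 34, LAX, NRT, SEA), (ORD, 34, LAX, SFO, LHR), (SFO, 34, LHR, ATL, ATL), (SFO, 34, LHR, CDG, ORD), (SFO, 34, LHR, DEN, DEN), (SFO, 34, LHR, NRT, LAX), (SFO, 34, LHR, NRT, SEA), (SFO, 34, LHR, ORD, LAX)}
π_{dst2, pid} gives {(ATL, 34), (CDG, 34), (DEN, 34), (JFK, 22), (NRT, 34), (ORD, 34), (SFO, 34)} (35 duplicate(s) eliminated).

{(ATL, 34), (CDG, 34), (DEN, 34), (JFK, 22), (NRT, 34), (ORD, 34), (SFO, 34)}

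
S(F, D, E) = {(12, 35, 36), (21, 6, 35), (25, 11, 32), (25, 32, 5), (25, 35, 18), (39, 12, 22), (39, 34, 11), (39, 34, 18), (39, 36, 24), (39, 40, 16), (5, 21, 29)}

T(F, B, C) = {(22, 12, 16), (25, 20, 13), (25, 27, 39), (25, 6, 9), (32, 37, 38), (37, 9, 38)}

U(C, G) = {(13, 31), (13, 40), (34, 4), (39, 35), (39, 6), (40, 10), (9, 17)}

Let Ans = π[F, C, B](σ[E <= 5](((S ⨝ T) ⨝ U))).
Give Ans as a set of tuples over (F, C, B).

{(25, 13, 20), (25, 39, 27), (25, 9, 6)}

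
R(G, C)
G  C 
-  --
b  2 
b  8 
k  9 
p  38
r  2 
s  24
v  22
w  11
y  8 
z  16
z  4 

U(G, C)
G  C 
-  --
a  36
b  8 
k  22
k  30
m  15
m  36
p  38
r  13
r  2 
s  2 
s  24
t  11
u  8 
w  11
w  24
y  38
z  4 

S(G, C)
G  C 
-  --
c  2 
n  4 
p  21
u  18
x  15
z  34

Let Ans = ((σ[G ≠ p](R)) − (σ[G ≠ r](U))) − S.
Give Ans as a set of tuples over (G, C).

Filtering on G ≠ p leaves {(b, 2), (b, 8), (k, 9), (r, 2), (s, 24), (v, 22), (w, 11), (y, 8), (z, 16), (z, 4)}.
Filtering on G ≠ r leaves {(a, 36), (b, 8), (k, 22), (k, 30), (m, 15), (m, 36), (p, 38), (s, 2), (s, 24), (t, 11), (u, 8), (w, 11), (w, 24), (y, 38), (z, 4)}.
Taking the difference: {(b, 2), (k, 9), (r, 2), (v, 22), (y, 8), (z, 16)}
Taking the difference: {(b, 2), (k, 9), (r, 2), (v, 22), (y, 8), (z, 16)}

{(b, 2), (k, 9), (r, 2), (v, 22), (y, 8), (z, 16)}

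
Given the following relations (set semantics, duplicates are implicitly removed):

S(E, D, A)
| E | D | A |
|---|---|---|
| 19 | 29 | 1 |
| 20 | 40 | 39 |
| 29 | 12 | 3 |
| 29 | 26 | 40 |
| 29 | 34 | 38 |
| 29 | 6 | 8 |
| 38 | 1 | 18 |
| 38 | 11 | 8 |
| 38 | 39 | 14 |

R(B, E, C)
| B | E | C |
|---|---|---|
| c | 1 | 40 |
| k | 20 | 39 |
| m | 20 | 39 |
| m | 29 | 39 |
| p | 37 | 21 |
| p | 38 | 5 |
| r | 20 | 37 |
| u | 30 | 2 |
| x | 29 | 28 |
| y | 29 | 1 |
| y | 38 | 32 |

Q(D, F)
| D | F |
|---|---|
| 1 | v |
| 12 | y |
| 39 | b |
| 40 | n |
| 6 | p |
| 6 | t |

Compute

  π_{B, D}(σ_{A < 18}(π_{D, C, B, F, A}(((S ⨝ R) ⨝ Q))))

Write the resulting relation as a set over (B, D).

Natural join on E: {(20, 40, 39, k, 39), (20, 40, 39, m, 39), (20, 40, 39, r, 37), (29, 12, 3, m, 39), (29, 12, 3, x, 28), (29, 12, 3, y, 1), (29, 26, 40, m, 39), (29, 26, 40, x, 28), (29, 26, 40, y, 1), (29, 34, 38, m, 39), (29, 34, 38, x, 28), (29, 34, 38, y, 1), (29, 6, 8, m, 39), (29, 6, 8, x, 28), (29, 6, 8, y, 1), (38, 1, 18, p, 5), (38, 1, 18, y, 32), (38, 11, 8, p, 5), (38, 11, 8, y, 32), (38, 39, 14, p, 5), (38, 39, 14, y, 32)}
Natural join on D: {(20, 40, 39, k, 39, n), (20, 40, 39, m, 39, n), (20, 40, 39, r, 37, n), (29, 12, 3, m, 39, y), (29, 12, 3, x, 28, y), (29, 12, 3, y, 1, y), (29, 6, 8, m, 39, p), (29, 6, 8, m, 39, t), (29, 6, 8, x, 28, p), (29, 6, 8, x, 28, t), (29, 6, 8, y, 1, p), (29, 6, 8, y, 1, t), (38, 1, 18, p, 5, v), (38, 1, 18, y, 32, v), (38, 39, 14, p, 5, b), (38, 39, 14, y, 32, b)}
π_{D, C, B, F, A} gives {(1, 32, y, v, 18), (1, 5, p, v, 18), (12, 1, y, y, 3), (12, 28, x, y, 3), (12, 39, m, y, 3), (39, 32, y, b, 14), (39, 5, p, b, 14), (40, 37, r, n, 39), (40, 39, k, n, 39), (40, 39, m, n, 39), (6, 1, y, p, 8), (6, 1, y, t, 8), (6, 28, x, p, 8), (6, 28, x, t, 8), (6, 39, m, p, 8), (6, 39, m, t, 8)}.
Filtering on A < 18 leaves {(12, 1, y, y, 3), (12, 28, x, y, 3), (12, 39, m, y, 3), (39, 32, y, b, 14), (39, 5, p, b, 14), (6, 1, y, p, 8), (6, 1, y, t, 8), (6, 28, x, p, 8), (6, 28, x, t, 8), (6, 39, m, p, 8), (6, 39, m, t, 8)}.
π_{B, D} gives {(m, 12), (m, 6), (p, 39), (x, 12), (x, 6), (y, 12), (y, 39), (y, 6)} (3 duplicate(s) eliminated).

{(m, 12), (m, 6), (p, 39), (x, 12), (x, 6), (y, 12), (y, 39), (y, 6)}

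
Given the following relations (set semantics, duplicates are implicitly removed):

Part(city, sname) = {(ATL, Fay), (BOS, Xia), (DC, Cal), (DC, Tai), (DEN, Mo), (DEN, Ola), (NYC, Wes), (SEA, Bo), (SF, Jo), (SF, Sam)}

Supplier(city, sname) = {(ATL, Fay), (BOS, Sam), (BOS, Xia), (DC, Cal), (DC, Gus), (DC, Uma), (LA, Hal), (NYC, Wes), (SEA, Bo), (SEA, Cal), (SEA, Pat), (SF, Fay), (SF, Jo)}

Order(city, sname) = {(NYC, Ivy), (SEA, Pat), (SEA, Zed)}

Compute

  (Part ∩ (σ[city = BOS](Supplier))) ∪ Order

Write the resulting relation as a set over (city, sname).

{(BOS, Xia), (NYC, Ivy), (SEA, Pat), (SEA, Zed)}

Selection city = BOS: {(BOS, Sam), (BOS, Xia)}
Taking the intersection: {(BOS, Xia)}
Taking the union: {(BOS, Xia), (NYC, Ivy), (SEA, Pat), (SEA, Zed)}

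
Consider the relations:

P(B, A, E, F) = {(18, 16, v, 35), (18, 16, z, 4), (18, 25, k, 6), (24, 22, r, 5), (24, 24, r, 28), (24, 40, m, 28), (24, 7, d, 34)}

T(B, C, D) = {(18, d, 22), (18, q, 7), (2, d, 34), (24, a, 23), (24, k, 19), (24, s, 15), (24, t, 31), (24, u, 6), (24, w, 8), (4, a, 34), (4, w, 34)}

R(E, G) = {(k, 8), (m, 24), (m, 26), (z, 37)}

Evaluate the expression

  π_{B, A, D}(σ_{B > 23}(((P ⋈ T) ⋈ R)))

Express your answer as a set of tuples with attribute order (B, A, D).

{(24, 40, 15), (24, 40, 19), (24, 40, 23), (24, 40, 31), (24, 40, 6), (24, 40, 8)}

Natural join on B: {(18, 16, v, 35, d, 22), (18, 16, v, 35, q, 7), (18, 16, z, 4, d, 22), (18, 16, z, 4, q, 7), (18, 25, k, 6, d, 22), (18, 25, k, 6, q, 7), (24, 22, r, 5, a, 23), (24, 22, r, 5, k, 19), (24, 22, r, 5, s, 15), (24, 22, r, 5, t, 31), (24, 22, r, 5, u, 6), (24, 22, r, 5, w, 8), (24, 24, r, 28, a, 23), (24, 24, r, 28, k, 19), (24, 24, r, 28, s, 15), (24, 24, r, 28, t, 31), (24, 24, r, 28, u, 6), (24, 24, r, 28, w, 8), (24, 40, m, 28, a, 23), (24, 40, m, 28, k, 19), (24, 40, m, 28, s, 15), (24, 40, m, 28, t, 31), (24, 40, m, 28, u, 6), (24, 40, m, 28, w, 8), (24, 7, d, 34, a, 23), (24, 7, d, 34, k, 19), (24, 7, d, 34, s, 15), (24, 7, d, 34, t, 31), (24, 7, d, 34, u, 6), (24, 7, d, 34, w, 8)}
Natural join on E: {(18, 16, z, 4, d, 22, 37), (18, 16, z, 4, q, 7, 37), (18, 25, k, 6, d, 22, 8), (18, 25, k, 6, q, 7, 8), (24, 40, m, 28, a, 23, 24), (24, 40, m, 28, a, 23, 26), (24, 40, m, 28, k, 19, 24), (24, 40, m, 28, k, 19, 26), (24, 40, m, 28, s, 15, 24), (24, 40, m, 28, s, 15, 26), (24, 40, m, 28, t, 31, 24), (24, 40, m, 28, t, 31, 26), (24, 40, m, 28, u, 6, 24), (24, 40, m, 28, u, 6, 26), (24, 40, m, 28, w, 8, 24), (24, 40, m, 28, w, 8, 26)}
Filtering on B > 23 leaves {(24, 40, m, 28, a, 23, 24), (24, 40, m, 28, a, 23, 26), (24, 40, m, 28, k, 19, 24), (24, 40, m, 28, k, 19, 26), (24, 40, m, 28, s, 15, 24), (24, 40, m, 28, s, 15, 26), (24, 40, m, 28, t, 31, 24), (24, 40, m, 28, t, 31, 26), (24, 40, m, 28, u, 6, 24), (24, 40, m, 28, u, 6, 26), (24, 40, m, 28, w, 8, 24), (24, 40, m, 28, w, 8, 26)}.
π_{B, A, D} gives {(24, 40, 15), (24, 40, 19), (24, 40, 23), (24, 40, 31), (24, 40, 6), (24, 40, 8)} (6 duplicate(s) eliminated).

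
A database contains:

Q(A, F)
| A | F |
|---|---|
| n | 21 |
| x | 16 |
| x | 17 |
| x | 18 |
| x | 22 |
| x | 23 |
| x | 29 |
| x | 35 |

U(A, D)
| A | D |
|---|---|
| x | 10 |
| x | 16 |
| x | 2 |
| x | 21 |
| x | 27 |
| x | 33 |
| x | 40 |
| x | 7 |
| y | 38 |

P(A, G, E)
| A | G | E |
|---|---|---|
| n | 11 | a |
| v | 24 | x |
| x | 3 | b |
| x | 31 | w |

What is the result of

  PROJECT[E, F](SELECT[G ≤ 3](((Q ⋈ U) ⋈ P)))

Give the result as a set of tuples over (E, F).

{(b, 16), (b, 17), (b, 18), (b, 22), (b, 23), (b, 29), (b, 35)}

Joining Q and U on A yields {(x, 16, 10), (x, 16, 16), (x, 16, 2), (x, 16, 21), (x, 16, 27), (x, 16, 33), (x, 16, 40), (x, 16, 7), (x, 17, 10), (x, 17, 16), (x, 17, 2), (x, 17, 21), (x, 17, 27), (x, 17, 33), (x, 17, 40), (x, 17, 7), (x, 18, 10), (x, 18, 16), (x, 18, 2), (x, 18, 21), (x, 18, 27), (x, 18, 33), (x, 18, 40), (x, 18, 7), (x, 22, 10), (x, 22, 16), (x, 22, 2), (x, 22, 21), (x, 22, 27), (x, 22, 33), (x, 22, 40), (x, 22, 7), (x, 23, 10), (x, 23, 16), (x, 23, 2), (x, 23, 21), (x, 23, 27), (x, 23, 33), (x, 23, 40), (x, 23, 7), (x, 29, 10), (x, 29, 16), (x, 29, 2), (x, 29, 21), (x, 29, 27), (x, 29, 33), (x, 29, 40), (x, 29, 7), (x, 35, 10), (x, 35, 16), (x, 35, 2), (x, 35, 21), (x, 35, 27), (x, 35, 33), (x, 35, 40), (x, 35, 7)}.
Joining (Q ⋈ U) and P on A yields {(x, 16, 10, 3, b), (x, 16, 10, 31, w), (x, 16, 16, 3, b), (x, 16, 16, 31, w), (x, 16, 2, 3, b), (x, 16, 2, 31, w), (x, 16, 21, 3, b), (x, 16, 21, 31, w), (x, 16, 27, 3, b), (x, 16, 27, 31, w), (x, 16, 33, 3, b), (x, 16, 33, 31, w), (x, 16, 40, 3, b), (x, 16, 40, 31, w), (x, 16, 7, 3, b), (x, 16, 7, 31, w), (x, 17, 10, 3, b), (x, 17, 10, 31, w), (x, 17, 16, 3, b), (x, 17, 16, 31, w), (x, 17, 2, 3, b), (x, 17, 2, 31, w), (x, 17, 21, 3, b), (x, 17, 21, 31, w), (x, 17, 27, 3, b), (x, 17, 27, 31, w), (x, 17, 33, 3, b), (x, 17, 33, 31, w), (x, 17, 40, 3, b), (x, 17, 40, 31, w), (x, 17, 7, 3, b), (x, 17, 7, 31, w), (x, 18, 10, 3, b), (x, 18, 10, 31, w), (x, 18, 16, 3, b), (x, 18, 16, 31, w), (x, 18, 2, 3, b), (x, 18, 2, 31, w), (x, 18, 21, 3, b), (x, 18, 21, 31, w), (x, 18, 27, 3, b), (x, 18, 27, 31, w), (x, 18, 33, 3, b), (x, 18, 33, 31, w), (x, 18, 40, 3, b), (x, 18, 40, 31, w), (x, 18, 7, 3, b), (x, 18, 7, 31, w), (x, 22, 10, 3, b), (x, 22, 10, 31, w), (x, 22, 16, 3, b), (x, 22, 16, 31, w), (x, 22, 2, 3, b), (x, 22, 2, 31, w), (x, 22, 21, 3, b), (x, 22, 21, 31, w), (x, 22, 27, 3, b), (x, 22, 27, 31, w), (x, 22, 33, 3, b), (x, 22, 33, 31, w), (x, 22, 40, 3, b), (x, 22, 40, 31, w), (x, 22, 7, 3, b), (x, 22, 7, 31, w), (x, 23, 10, 3, b), (x, 23, 10, 31, w), (x, 23, 16, 3, b), (x, 23, 16, 31, w), (x, 23, 2, 3, b), (x, 23, 2, 31, w), (x, 23, 21, 3, b), (x, 23, 21, 31, w), (x, 23, 27, 3, b), (x, 23, 27, 31, w), (x, 23, 33, 3, b), (x, 23, 33, 31, w), (x, 23, 40, 3, b), (x, 23, 40, 31, w), (x, 23, 7, 3, b), (x, 23, 7, 31, w), (x, 29, 10, 3, b), (x, 29, 10, 31, w), (x, 29, 16, 3, b), (x, 29, 16, 31, w), (x, 29, 2, 3, b), (x, 29, 2, 31, w), (x, 29, 21, 3, b), (x, 29, 21, 31, w), (x, 29, 27, 3, b), (x, 29, 27, 31, w), (x, 29, 33, 3, b), (x, 29, 33, 31, w), (x, 29, 40, 3, b), (x, 29, 40, 31, w), (x, 29, 7, 3, b), (x, 29, 7, 31, w), (x, 35, 10, 3, b), (x, 35, 10, 31, w), (x, 35, 16, 3, b), (x, 35, 16, 31, w), (x, 35, 2, 3, b), (x, 35, 2, 31, w), (x, 35, 21, 3, b), (x, 35, 21, 31, w), (x, 35, 27, 3, b), (x, 35, 27, 31, w), (x, 35, 33, 3, b), (x, 35, 33, 31, w), (x, 35, 40, 3, b), (x, 35, 40, 31, w), (x, 35, 7, 3, b), (x, 35, 7, 31, w)}.
Apply σ_{G ≤ 3}; surviving tuples: {(x, 16, 10, 3, b), (x, 16, 16, 3, b), (x, 16, 2, 3, b), (x, 16, 21, 3, b), (x, 16, 27, 3, b), (x, 16, 33, 3, b), (x, 16, 40, 3, b), (x, 16, 7, 3, b), (x, 17, 10, 3, b), (x, 17, 16, 3, b), (x, 17, 2, 3, b), (x, 17, 21, 3, b), (x, 17, 27, 3, b), (x, 17, 33, 3, b), (x, 17, 40, 3, b), (x, 17, 7, 3, b), (x, 18, 10, 3, b), (x, 18, 16, 3, b), (x, 18, 2, 3, b), (x, 18, 21, 3, b), (x, 18, 27, 3, b), (x, 18, 33, 3, b), (x, 18, 40, 3, b), (x, 18, 7, 3, b), (x, 22, 10, 3, b), (x, 22, 16, 3, b), (x, 22, 2, 3, b), (x, 22, 21, 3, b), (x, 22, 27, 3, b), (x, 22, 33, 3, b), (x, 22, 40, 3, b), (x, 22, 7, 3, b), (x, 23, 10, 3, b), (x, 23, 16, 3, b), (x, 23, 2, 3, b), (x, 23, 21, 3, b), (x, 23, 27, 3, b), (x, 23, 33, 3, b), (x, 23, 40, 3, b), (x, 23, 7, 3, b), (x, 29, 10, 3, b), (x, 29, 16, 3, b), (x, 29, 2, 3, b), (x, 29, 21, 3, b), (x, 29, 27, 3, b), (x, 29, 33, 3, b), (x, 29, 40, 3, b), (x, 29, 7, 3, b), (x, 35, 10, 3, b), (x, 35, 16, 3, b), (x, 35, 2, 3, b), (x, 35, 21, 3, b), (x, 35, 27, 3, b), (x, 35, 33, 3, b), (x, 35, 40, 3, b), (x, 35, 7, 3, b)}
π_{E, F} gives {(b, 16), (b, 17), (b, 18), (b, 22), (b, 23), (b, 29), (b, 35)} (49 duplicate(s) eliminated).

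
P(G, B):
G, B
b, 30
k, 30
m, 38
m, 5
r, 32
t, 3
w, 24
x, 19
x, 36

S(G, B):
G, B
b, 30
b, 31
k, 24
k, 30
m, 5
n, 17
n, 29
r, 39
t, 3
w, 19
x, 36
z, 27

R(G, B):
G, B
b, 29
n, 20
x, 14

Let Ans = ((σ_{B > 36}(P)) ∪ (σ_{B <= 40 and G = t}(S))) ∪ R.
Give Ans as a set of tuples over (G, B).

{(b, 29), (m, 38), (n, 20), (t, 3), (x, 14)}

Filtering on B > 36 leaves {(m, 38)}.
Filtering on B <= 40 and G = t leaves {(t, 3)}.
Set union of the two operands is {(m, 38), (t, 3)}.
Set union of the two operands is {(b, 29), (m, 38), (n, 20), (t, 3), (x, 14)}.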